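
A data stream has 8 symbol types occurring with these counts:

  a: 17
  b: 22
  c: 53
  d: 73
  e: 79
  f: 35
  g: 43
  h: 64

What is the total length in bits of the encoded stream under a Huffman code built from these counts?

1118

Merge the two smallest weights repeatedly:
a(17) + b(22) → 39
f(35) + 39 → 74
g(43) + c(53) → 96
h(64) + d(73) → 137
74 + e(79) → 153
96 + 137 → 233
153 + 233 → 386
Each symbol's bit-cost is frequency × depth; summing gives 1118 bits (equivalently 39 + 74 + 96 + 137 + 153 + 233 + 386).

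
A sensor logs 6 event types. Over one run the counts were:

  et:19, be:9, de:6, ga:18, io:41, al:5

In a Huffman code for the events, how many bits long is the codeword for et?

Build the tree from the bottom:
merge al(5) and de(6): 11
merge be(9) and 11: 20
merge ga(18) and et(19): 37
merge 20 and 37: 57
merge io(41) and 57: 98
The subtree containing et is merged 3 times, so code length = 3.

3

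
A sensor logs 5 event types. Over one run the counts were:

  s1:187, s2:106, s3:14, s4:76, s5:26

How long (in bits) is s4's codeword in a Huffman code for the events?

3

Repeatedly merge the two smallest:
merge s3(14) and s5(26): 40
merge 40 and s4(76): 116
merge s2(106) and 116: 222
merge s1(187) and 222: 409
The subtree containing s4 is merged 3 times, so code length = 3.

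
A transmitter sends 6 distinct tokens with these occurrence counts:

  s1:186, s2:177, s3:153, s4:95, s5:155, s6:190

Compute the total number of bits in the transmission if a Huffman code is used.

Build the Huffman tree bottom-up:
s4(95) + s3(153) → 248
s5(155) + s2(177) → 332
s1(186) + s6(190) → 376
248 + 332 → 580
376 + 580 → 956
Each symbol's bit-cost is frequency × depth; summing gives 2492 bits (equivalently 248 + 332 + 376 + 580 + 956).

2492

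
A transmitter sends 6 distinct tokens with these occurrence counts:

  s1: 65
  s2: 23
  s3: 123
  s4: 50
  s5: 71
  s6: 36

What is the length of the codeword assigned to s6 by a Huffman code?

Build the tree from the bottom:
s2(23) + s6(36) → 59
s4(50) + 59 → 109
s1(65) + s5(71) → 136
109 + s3(123) → 232
136 + 232 → 368
s6's leaf is at depth 4, giving a 4-bit codeword.

4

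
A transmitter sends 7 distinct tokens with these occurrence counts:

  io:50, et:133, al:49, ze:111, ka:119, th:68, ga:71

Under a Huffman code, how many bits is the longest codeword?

4

Merge the two lowest-weight nodes at each step:
merge al(49) and io(50): 99
merge th(68) and ga(71): 139
merge 99 and ze(111): 210
merge ka(119) and et(133): 252
merge 139 and 210: 349
merge 252 and 349: 601
The first pair merged (al, io) ends up deepest, at depth 4.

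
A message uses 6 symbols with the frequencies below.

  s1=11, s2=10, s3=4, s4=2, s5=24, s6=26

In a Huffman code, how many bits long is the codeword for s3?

Repeatedly merge the two smallest:
s4(2) + s3(4) → 6
6 + s2(10) → 16
s1(11) + 16 → 27
s5(24) + s6(26) → 50
27 + 50 → 77
s3 sits 4 levels below the root, so its codeword is 4 bits.

4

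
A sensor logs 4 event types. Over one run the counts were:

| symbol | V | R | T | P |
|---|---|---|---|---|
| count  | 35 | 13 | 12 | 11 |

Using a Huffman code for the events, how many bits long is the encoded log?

130

Build the Huffman tree bottom-up:
P(11) + T(12) → 23
R(13) + 23 → 36
V(35) + 36 → 71
The encoded length is the sum of every internal node's weight: 23 + 36 + 71 = 130 bits.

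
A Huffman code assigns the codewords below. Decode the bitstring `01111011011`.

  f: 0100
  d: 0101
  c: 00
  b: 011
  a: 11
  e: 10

Read left to right; each codeword is recognised as soon as it completes (prefix code):
  011→b | 11→a | 011→b | 011→b
Decoded message: babb

babb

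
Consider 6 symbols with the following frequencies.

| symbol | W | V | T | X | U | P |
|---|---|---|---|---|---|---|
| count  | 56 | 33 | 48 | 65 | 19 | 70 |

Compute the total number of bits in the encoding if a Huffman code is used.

Merge the two smallest weights repeatedly:
combine U(19), V(33) → 52
combine T(48), 52 → 100
combine W(56), X(65) → 121
combine P(70), 100 → 170
combine 121, 170 → 291
The encoded length is the sum of every internal node's weight: 52 + 100 + 121 + 170 + 291 = 734 bits.

734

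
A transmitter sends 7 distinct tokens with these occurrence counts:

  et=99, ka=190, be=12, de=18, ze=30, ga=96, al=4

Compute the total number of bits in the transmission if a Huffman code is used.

Greedily combine the two least-frequent nodes:
al(4) + be(12) → 16
16 + de(18) → 34
ze(30) + 34 → 64
64 + ga(96) → 160
et(99) + 160 → 259
ka(190) + 259 → 449
The encoded length is the sum of every internal node's weight: 16 + 34 + 64 + 160 + 259 + 449 = 982 bits.

982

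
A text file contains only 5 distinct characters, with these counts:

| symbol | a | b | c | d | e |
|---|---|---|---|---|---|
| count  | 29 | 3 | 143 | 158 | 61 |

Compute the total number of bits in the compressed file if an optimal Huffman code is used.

Build the Huffman tree bottom-up:
combine b(3), a(29) → 32
combine 32, e(61) → 93
combine 93, c(143) → 236
combine d(158), 236 → 394
Each symbol's bit-cost is frequency × depth; summing gives 755 bits (equivalently 32 + 93 + 236 + 394).

755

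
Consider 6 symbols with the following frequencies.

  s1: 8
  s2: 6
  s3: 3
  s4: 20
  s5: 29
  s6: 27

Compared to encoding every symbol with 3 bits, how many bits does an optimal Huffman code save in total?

Fixed-length: 3 bits × 93 symbols = 279 bits.
Huffman merges:
merge s3(3) and s2(6): 9
merge s1(8) and 9: 17
merge 17 and s4(20): 37
merge s6(27) and s5(29): 56
merge 37 and 56: 93
Huffman total = 9 + 17 + 37 + 56 + 93 = 212 bits.
Saving = 279 − 212 = 67 bits.

67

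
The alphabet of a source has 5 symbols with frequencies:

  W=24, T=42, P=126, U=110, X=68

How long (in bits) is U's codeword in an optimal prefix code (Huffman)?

2

Repeatedly merge the two smallest:
combine W(24), T(42) → 66
combine 66, X(68) → 134
combine U(110), P(126) → 236
combine 134, 236 → 370
The subtree containing U is merged 2 times, so code length = 2.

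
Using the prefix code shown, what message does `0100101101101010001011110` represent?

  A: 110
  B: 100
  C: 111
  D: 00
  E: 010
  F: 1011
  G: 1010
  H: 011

EEAAGDFA

Read left to right; each codeword is recognised as soon as it completes (prefix code):
  010→E | 010→E | 110→A | 110→A | 1010→G | 00→D | 1011→F | 110→A
Decoded message: EEAAGDFA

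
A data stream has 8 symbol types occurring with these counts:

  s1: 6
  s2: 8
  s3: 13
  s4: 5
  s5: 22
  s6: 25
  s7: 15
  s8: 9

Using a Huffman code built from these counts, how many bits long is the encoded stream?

Merge the two smallest weights repeatedly:
combine s4(5), s1(6) → 11
combine s2(8), s8(9) → 17
combine 11, s3(13) → 24
combine s7(15), 17 → 32
combine s5(22), 24 → 46
combine s6(25), 32 → 57
combine 46, 57 → 103
Total encoded bits = sum of merged weights = 11 + 17 + 24 + 32 + 46 + 57 + 103 = 290.

290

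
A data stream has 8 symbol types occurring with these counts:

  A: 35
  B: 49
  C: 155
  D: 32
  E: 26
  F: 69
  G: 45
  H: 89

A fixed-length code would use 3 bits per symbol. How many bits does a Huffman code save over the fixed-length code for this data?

Fixed-length: 3 bits × 500 symbols = 1500 bits.
Huffman merges:
combine E(26), D(32) → 58
combine A(35), G(45) → 80
combine B(49), 58 → 107
combine F(69), 80 → 149
combine H(89), 107 → 196
combine 149, C(155) → 304
combine 196, 304 → 500
Huffman total = 58 + 80 + 107 + 149 + 196 + 304 + 500 = 1394 bits.
Saving = 1500 − 1394 = 106 bits.

106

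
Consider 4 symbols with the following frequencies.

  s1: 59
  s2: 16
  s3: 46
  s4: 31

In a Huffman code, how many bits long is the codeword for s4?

3

Huffman merges, smallest pair first:
merge s2(16) and s4(31): 47
merge s3(46) and 47: 93
merge s1(59) and 93: 152
s4 sits 3 levels below the root, so its codeword is 3 bits.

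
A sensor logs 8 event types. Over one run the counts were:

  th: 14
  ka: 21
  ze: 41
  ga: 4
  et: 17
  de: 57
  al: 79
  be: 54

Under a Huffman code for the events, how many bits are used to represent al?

Repeatedly merge the two smallest:
merge ga(4) and th(14): 18
merge et(17) and 18: 35
merge ka(21) and 35: 56
merge ze(41) and be(54): 95
merge 56 and de(57): 113
merge al(79) and 95: 174
merge 113 and 174: 287
al sits 2 levels below the root, so its codeword is 2 bits.

2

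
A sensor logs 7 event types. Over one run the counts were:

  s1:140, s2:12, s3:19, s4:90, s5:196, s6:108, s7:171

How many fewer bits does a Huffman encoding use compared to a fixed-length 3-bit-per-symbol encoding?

355

Fixed-length: 3 bits × 736 symbols = 2208 bits.
Huffman merges:
combine s2(12), s3(19) → 31
combine 31, s4(90) → 121
combine s6(108), 121 → 229
combine s1(140), s7(171) → 311
combine s5(196), 229 → 425
combine 311, 425 → 736
Huffman total = 31 + 121 + 229 + 311 + 425 + 736 = 1853 bits.
Saving = 2208 − 1853 = 355 bits.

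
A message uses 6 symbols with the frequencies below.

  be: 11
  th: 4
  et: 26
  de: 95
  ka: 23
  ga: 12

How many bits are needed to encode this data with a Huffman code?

338

Merge the two smallest weights repeatedly:
th(4) + be(11) → 15
ga(12) + 15 → 27
ka(23) + et(26) → 49
27 + 49 → 76
76 + de(95) → 171
Each symbol's bit-cost is frequency × depth; summing gives 338 bits (equivalently 15 + 27 + 49 + 76 + 171).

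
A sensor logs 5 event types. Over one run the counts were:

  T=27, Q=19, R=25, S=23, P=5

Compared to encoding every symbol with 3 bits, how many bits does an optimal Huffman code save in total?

75

Fixed-length: 3 bits × 99 symbols = 297 bits.
Huffman merges:
merge P(5) and Q(19): 24
merge S(23) and 24: 47
merge R(25) and T(27): 52
merge 47 and 52: 99
Huffman total = 24 + 47 + 52 + 99 = 222 bits.
Saving = 297 − 222 = 75 bits.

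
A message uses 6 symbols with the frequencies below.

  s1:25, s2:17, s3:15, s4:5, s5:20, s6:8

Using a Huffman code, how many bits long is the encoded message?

Greedily combine the two least-frequent nodes:
merge s4(5) and s6(8): 13
merge 13 and s3(15): 28
merge s2(17) and s5(20): 37
merge s1(25) and 28: 53
merge 37 and 53: 90
Total encoded bits = sum of merged weights = 13 + 28 + 37 + 53 + 90 = 221.

221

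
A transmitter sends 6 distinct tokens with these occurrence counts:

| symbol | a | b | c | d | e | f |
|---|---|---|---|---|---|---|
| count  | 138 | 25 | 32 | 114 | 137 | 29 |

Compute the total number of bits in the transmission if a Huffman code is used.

1090

Merge the two smallest weights repeatedly:
combine b(25), f(29) → 54
combine c(32), 54 → 86
combine 86, d(114) → 200
combine e(137), a(138) → 275
combine 200, 275 → 475
Each symbol's bit-cost is frequency × depth; summing gives 1090 bits (equivalently 54 + 86 + 200 + 275 + 475).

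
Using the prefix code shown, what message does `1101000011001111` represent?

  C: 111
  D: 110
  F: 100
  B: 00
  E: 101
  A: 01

DFBDAC

Read left to right; each codeword is recognised as soon as it completes (prefix code):
  110→D | 100→F | 00→B | 110→D | 01→A | 111→C
Decoded message: DFBDAC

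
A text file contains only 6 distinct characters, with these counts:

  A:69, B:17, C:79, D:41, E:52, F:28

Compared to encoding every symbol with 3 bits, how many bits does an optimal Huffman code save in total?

155

Fixed-length: 3 bits × 286 symbols = 858 bits.
Huffman merges:
merge B(17) and F(28): 45
merge D(41) and 45: 86
merge E(52) and A(69): 121
merge C(79) and 86: 165
merge 121 and 165: 286
Huffman total = 45 + 86 + 121 + 165 + 286 = 703 bits.
Saving = 858 − 703 = 155 bits.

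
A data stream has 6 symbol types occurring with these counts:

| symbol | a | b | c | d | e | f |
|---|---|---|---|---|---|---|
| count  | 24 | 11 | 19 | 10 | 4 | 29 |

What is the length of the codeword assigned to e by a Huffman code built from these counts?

4

Repeatedly merge the two smallest:
combine e(4), d(10) → 14
combine b(11), 14 → 25
combine c(19), a(24) → 43
combine 25, f(29) → 54
combine 43, 54 → 97
e sits 4 levels below the root, so its codeword is 4 bits.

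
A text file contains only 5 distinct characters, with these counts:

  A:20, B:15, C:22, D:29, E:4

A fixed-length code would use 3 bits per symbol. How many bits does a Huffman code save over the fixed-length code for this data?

Fixed-length: 3 bits × 90 symbols = 270 bits.
Huffman merges:
merge E(4) and B(15): 19
merge 19 and A(20): 39
merge C(22) and D(29): 51
merge 39 and 51: 90
Huffman total = 19 + 39 + 51 + 90 = 199 bits.
Saving = 270 − 199 = 71 bits.

71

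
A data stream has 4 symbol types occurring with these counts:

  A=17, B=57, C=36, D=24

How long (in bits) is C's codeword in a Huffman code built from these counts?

Repeatedly merge the two smallest:
combine A(17), D(24) → 41
combine C(36), 41 → 77
combine B(57), 77 → 134
The subtree containing C is merged 2 times, so code length = 2.

2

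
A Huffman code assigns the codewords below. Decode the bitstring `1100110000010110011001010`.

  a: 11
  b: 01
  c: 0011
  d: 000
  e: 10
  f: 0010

acdfacfe

Read left to right; each codeword is recognised as soon as it completes (prefix code):
  11→a | 0011→c | 000→d | 0010→f | 11→a | 0011→c | 0010→f | 10→e
Decoded message: acdfacfe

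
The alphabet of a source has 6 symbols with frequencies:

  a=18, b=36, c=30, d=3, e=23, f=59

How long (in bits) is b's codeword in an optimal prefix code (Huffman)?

2

Repeatedly merge the two smallest:
merge d(3) and a(18): 21
merge 21 and e(23): 44
merge c(30) and b(36): 66
merge 44 and f(59): 103
merge 66 and 103: 169
The subtree containing b is merged 2 times, so code length = 2.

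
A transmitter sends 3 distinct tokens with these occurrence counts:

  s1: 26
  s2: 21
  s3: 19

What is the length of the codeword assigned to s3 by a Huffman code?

2

Repeatedly merge the two smallest:
s3(19) + s2(21) → 40
s1(26) + 40 → 66
The subtree containing s3 is merged 2 times, so code length = 2.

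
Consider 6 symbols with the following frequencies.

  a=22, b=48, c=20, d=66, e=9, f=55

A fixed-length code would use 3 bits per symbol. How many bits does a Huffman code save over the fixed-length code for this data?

140

Fixed-length: 3 bits × 220 symbols = 660 bits.
Huffman merges:
combine e(9), c(20) → 29
combine a(22), 29 → 51
combine b(48), 51 → 99
combine f(55), d(66) → 121
combine 99, 121 → 220
Huffman total = 29 + 51 + 99 + 121 + 220 = 520 bits.
Saving = 660 − 520 = 140 bits.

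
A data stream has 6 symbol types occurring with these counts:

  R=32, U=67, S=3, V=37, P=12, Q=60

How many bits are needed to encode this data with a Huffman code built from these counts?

Build the Huffman tree bottom-up:
merge S(3) and P(12): 15
merge 15 and R(32): 47
merge V(37) and 47: 84
merge Q(60) and U(67): 127
merge 84 and 127: 211
Total encoded bits = sum of merged weights = 15 + 47 + 84 + 127 + 211 = 484.

484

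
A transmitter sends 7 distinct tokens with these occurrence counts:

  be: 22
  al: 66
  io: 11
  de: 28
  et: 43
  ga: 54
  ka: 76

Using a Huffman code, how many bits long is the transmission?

Build the Huffman tree bottom-up:
merge io(11) and be(22): 33
merge de(28) and 33: 61
merge et(43) and ga(54): 97
merge 61 and al(66): 127
merge ka(76) and 97: 173
merge 127 and 173: 300
Each symbol's bit-cost is frequency × depth; summing gives 791 bits (equivalently 33 + 61 + 97 + 127 + 173 + 300).

791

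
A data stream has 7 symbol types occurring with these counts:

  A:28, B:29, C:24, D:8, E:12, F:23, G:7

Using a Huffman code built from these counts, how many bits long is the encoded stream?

Merge the two smallest weights repeatedly:
combine G(7), D(8) → 15
combine E(12), 15 → 27
combine F(23), C(24) → 47
combine 27, A(28) → 55
combine B(29), 47 → 76
combine 55, 76 → 131
Total encoded bits = sum of merged weights = 15 + 27 + 47 + 55 + 76 + 131 = 351.

351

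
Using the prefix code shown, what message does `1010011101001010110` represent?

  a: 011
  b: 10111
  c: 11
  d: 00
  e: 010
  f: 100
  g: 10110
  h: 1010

Read left to right; each codeword is recognised as soon as it completes (prefix code):
  1010→h | 011→a | 1010→h | 010→e | 10110→g
Decoded message: haheg

haheg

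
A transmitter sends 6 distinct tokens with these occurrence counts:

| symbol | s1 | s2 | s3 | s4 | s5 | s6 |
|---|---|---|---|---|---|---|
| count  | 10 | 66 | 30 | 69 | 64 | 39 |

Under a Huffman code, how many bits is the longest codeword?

Merge the two lowest-weight nodes at each step:
combine s1(10), s3(30) → 40
combine s6(39), 40 → 79
combine s5(64), s2(66) → 130
combine s4(69), 79 → 148
combine 130, 148 → 278
The rarest symbols sit at the bottom; the longest codeword is 4 bits.

4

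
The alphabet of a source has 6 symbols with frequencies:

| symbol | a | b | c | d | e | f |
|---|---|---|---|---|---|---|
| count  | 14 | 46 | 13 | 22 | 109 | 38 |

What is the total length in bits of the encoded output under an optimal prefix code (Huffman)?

Build the Huffman tree bottom-up:
combine c(13), a(14) → 27
combine d(22), 27 → 49
combine f(38), b(46) → 84
combine 49, 84 → 133
combine e(109), 133 → 242
The encoded length is the sum of every internal node's weight: 27 + 49 + 84 + 133 + 242 = 535 bits.

535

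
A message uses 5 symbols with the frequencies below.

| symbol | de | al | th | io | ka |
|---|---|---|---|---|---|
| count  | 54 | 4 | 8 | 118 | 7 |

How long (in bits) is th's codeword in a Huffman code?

3

Huffman merges, smallest pair first:
merge al(4) and ka(7): 11
merge th(8) and 11: 19
merge 19 and de(54): 73
merge 73 and io(118): 191
th's leaf is at depth 3, giving a 3-bit codeword.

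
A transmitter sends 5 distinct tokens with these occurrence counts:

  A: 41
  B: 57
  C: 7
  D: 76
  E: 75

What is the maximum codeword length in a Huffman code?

3

Merge the two lowest-weight nodes at each step:
C(7) + A(41) → 48
48 + B(57) → 105
E(75) + D(76) → 151
105 + 151 → 256
The rarest symbols sit at the bottom; the longest codeword is 3 bits.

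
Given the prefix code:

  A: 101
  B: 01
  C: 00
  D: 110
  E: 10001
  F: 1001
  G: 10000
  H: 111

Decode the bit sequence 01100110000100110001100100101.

Read left to right; each codeword is recognised as soon as it completes (prefix code):
  01→B | 1001→F | 10000→G | 1001→F | 10001→E | 1001→F | 00→C | 101→A
Decoded message: BFGFEFCA

BFGFEFCA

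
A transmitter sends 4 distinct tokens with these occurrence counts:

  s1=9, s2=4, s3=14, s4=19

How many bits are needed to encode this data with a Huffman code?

Build the Huffman tree bottom-up:
s2(4) + s1(9) → 13
13 + s3(14) → 27
s4(19) + 27 → 46
Total encoded bits = sum of merged weights = 13 + 27 + 46 = 86.

86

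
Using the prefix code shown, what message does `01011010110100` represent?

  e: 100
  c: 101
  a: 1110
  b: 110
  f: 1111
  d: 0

Read left to right; each codeword is recognised as soon as it completes (prefix code):
  0→d | 101→c | 101→c | 0→d | 110→b | 100→e
Decoded message: dccdbe

dccdbe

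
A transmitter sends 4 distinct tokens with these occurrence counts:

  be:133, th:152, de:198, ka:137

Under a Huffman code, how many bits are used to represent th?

2

Build the tree from the bottom:
combine be(133), ka(137) → 270
combine th(152), de(198) → 350
combine 270, 350 → 620
th sits 2 levels below the root, so its codeword is 2 bits.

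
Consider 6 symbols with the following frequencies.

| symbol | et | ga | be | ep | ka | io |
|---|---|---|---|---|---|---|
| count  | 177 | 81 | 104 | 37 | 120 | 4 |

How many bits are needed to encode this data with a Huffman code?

Build the Huffman tree bottom-up:
io(4) + ep(37) → 41
41 + ga(81) → 122
be(104) + ka(120) → 224
122 + et(177) → 299
224 + 299 → 523
Each symbol's bit-cost is frequency × depth; summing gives 1209 bits (equivalently 41 + 122 + 224 + 299 + 523).

1209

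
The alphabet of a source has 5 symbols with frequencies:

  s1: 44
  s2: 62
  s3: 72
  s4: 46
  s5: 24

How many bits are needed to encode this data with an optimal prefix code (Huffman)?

564

Greedily combine the two least-frequent nodes:
combine s5(24), s1(44) → 68
combine s4(46), s2(62) → 108
combine 68, s3(72) → 140
combine 108, 140 → 248
Each symbol's bit-cost is frequency × depth; summing gives 564 bits (equivalently 68 + 108 + 140 + 248).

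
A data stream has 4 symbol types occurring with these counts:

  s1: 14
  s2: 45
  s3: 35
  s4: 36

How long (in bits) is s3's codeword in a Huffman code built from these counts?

2

Huffman merges, smallest pair first:
s1(14) + s3(35) → 49
s4(36) + s2(45) → 81
49 + 81 → 130
s3 sits 2 levels below the root, so its codeword is 2 bits.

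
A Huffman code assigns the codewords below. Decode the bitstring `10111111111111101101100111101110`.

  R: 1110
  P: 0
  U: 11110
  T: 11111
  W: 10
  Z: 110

WTTRZZPUR

Read left to right; each codeword is recognised as soon as it completes (prefix code):
  10→W | 11111→T | 11111→T | 1110→R | 110→Z | 110→Z | 0→P | 11110→U | 1110→R
Decoded message: WTTRZZPUR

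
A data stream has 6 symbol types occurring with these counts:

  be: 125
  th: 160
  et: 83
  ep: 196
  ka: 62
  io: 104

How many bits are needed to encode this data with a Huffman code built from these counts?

1834

Greedily combine the two least-frequent nodes:
combine ka(62), et(83) → 145
combine io(104), be(125) → 229
combine 145, th(160) → 305
combine ep(196), 229 → 425
combine 305, 425 → 730
Total encoded bits = sum of merged weights = 145 + 229 + 305 + 425 + 730 = 1834.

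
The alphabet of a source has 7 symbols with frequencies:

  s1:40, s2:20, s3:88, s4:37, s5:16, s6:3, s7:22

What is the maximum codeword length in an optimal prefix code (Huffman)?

Merge the two lowest-weight nodes at each step:
merge s6(3) and s5(16): 19
merge 19 and s2(20): 39
merge s7(22) and s4(37): 59
merge 39 and s1(40): 79
merge 59 and 79: 138
merge s3(88) and 138: 226
The rarest symbols sit at the bottom; the longest codeword is 5 bits.

5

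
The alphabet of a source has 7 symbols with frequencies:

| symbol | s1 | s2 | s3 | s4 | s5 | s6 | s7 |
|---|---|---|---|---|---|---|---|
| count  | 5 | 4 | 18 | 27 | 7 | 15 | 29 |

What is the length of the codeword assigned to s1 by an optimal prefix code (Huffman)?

Huffman merges, smallest pair first:
s2(4) + s1(5) → 9
s5(7) + 9 → 16
s6(15) + 16 → 31
s3(18) + s4(27) → 45
s7(29) + 31 → 60
45 + 60 → 105
s1 sits 5 levels below the root, so its codeword is 5 bits.

5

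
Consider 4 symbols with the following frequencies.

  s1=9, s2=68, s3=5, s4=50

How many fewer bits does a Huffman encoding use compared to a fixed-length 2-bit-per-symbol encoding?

54

Fixed-length: 2 bits × 132 symbols = 264 bits.
Huffman merges:
merge s3(5) and s1(9): 14
merge 14 and s4(50): 64
merge 64 and s2(68): 132
Huffman total = 14 + 64 + 132 = 210 bits.
Saving = 264 − 210 = 54 bits.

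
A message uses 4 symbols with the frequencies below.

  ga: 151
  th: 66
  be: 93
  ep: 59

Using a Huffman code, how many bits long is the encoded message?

712

Merge the two smallest weights repeatedly:
combine ep(59), th(66) → 125
combine be(93), 125 → 218
combine ga(151), 218 → 369
The encoded length is the sum of every internal node's weight: 125 + 218 + 369 = 712 bits.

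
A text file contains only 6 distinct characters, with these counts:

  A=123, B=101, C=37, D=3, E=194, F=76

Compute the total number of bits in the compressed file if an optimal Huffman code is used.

Greedily combine the two least-frequent nodes:
D(3) + C(37) → 40
40 + F(76) → 116
B(101) + 116 → 217
A(123) + E(194) → 317
217 + 317 → 534
Each symbol's bit-cost is frequency × depth; summing gives 1224 bits (equivalently 40 + 116 + 217 + 317 + 534).

1224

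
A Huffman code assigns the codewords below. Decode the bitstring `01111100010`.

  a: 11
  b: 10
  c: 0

Read left to right; each codeword is recognised as soon as it completes (prefix code):
  0→c | 11→a | 11→a | 10→b | 0→c | 0→c | 10→b
Decoded message: caabccb

caabccb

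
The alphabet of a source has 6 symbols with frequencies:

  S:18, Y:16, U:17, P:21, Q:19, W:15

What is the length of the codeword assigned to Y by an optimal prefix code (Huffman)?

Build the tree from the bottom:
W(15) + Y(16) → 31
U(17) + S(18) → 35
Q(19) + P(21) → 40
31 + 35 → 66
40 + 66 → 106
Y sits 3 levels below the root, so its codeword is 3 bits.

3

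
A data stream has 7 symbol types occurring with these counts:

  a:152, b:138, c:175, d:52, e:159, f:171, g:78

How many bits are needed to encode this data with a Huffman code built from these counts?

Greedily combine the two least-frequent nodes:
merge d(52) and g(78): 130
merge 130 and b(138): 268
merge a(152) and e(159): 311
merge f(171) and c(175): 346
merge 268 and 311: 579
merge 346 and 579: 925
Each symbol's bit-cost is frequency × depth; summing gives 2559 bits (equivalently 130 + 268 + 311 + 346 + 579 + 925).

2559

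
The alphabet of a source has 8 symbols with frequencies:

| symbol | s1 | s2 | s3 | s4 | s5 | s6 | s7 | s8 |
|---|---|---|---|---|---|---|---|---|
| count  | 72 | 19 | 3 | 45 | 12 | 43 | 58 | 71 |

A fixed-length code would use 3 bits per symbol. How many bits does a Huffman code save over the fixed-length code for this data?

Fixed-length: 3 bits × 323 symbols = 969 bits.
Huffman merges:
merge s3(3) and s5(12): 15
merge 15 and s2(19): 34
merge 34 and s6(43): 77
merge s4(45) and s7(58): 103
merge s8(71) and s1(72): 143
merge 77 and 103: 180
merge 143 and 180: 323
Huffman total = 15 + 34 + 77 + 103 + 143 + 180 + 323 = 875 bits.
Saving = 969 − 875 = 94 bits.

94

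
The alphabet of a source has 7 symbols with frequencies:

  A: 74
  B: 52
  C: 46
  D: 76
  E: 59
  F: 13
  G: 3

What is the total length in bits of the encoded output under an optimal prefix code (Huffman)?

Merge the two smallest weights repeatedly:
combine G(3), F(13) → 16
combine 16, C(46) → 62
combine B(52), E(59) → 111
combine 62, A(74) → 136
combine D(76), 111 → 187
combine 136, 187 → 323
Total encoded bits = sum of merged weights = 16 + 62 + 111 + 136 + 187 + 323 = 835.

835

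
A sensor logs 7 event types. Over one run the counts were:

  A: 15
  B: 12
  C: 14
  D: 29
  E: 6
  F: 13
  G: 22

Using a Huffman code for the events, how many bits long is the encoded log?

Build the Huffman tree bottom-up:
merge E(6) and B(12): 18
merge F(13) and C(14): 27
merge A(15) and 18: 33
merge G(22) and 27: 49
merge D(29) and 33: 62
merge 49 and 62: 111
Total encoded bits = sum of merged weights = 18 + 27 + 33 + 49 + 62 + 111 = 300.

300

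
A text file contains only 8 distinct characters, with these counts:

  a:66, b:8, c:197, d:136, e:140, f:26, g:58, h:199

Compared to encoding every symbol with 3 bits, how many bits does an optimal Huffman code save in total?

270

Fixed-length: 3 bits × 830 symbols = 2490 bits.
Huffman merges:
merge b(8) and f(26): 34
merge 34 and g(58): 92
merge a(66) and 92: 158
merge d(136) and e(140): 276
merge 158 and c(197): 355
merge h(199) and 276: 475
merge 355 and 475: 830
Huffman total = 34 + 92 + 158 + 276 + 355 + 475 + 830 = 2220 bits.
Saving = 2490 − 2220 = 270 bits.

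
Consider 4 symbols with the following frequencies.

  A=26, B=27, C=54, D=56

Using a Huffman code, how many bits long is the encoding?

Build the Huffman tree bottom-up:
combine A(26), B(27) → 53
combine 53, C(54) → 107
combine D(56), 107 → 163
Total encoded bits = sum of merged weights = 53 + 107 + 163 = 323.

323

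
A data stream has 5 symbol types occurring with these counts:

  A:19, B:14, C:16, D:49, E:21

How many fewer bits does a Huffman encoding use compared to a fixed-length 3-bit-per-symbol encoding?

Fixed-length: 3 bits × 119 symbols = 357 bits.
Huffman merges:
combine B(14), C(16) → 30
combine A(19), E(21) → 40
combine 30, 40 → 70
combine D(49), 70 → 119
Huffman total = 30 + 40 + 70 + 119 = 259 bits.
Saving = 357 − 259 = 98 bits.

98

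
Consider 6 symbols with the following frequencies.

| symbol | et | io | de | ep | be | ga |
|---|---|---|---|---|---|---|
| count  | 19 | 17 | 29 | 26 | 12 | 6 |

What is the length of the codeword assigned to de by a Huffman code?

2

Repeatedly merge the two smallest:
ga(6) + be(12) → 18
io(17) + 18 → 35
et(19) + ep(26) → 45
de(29) + 35 → 64
45 + 64 → 109
The subtree containing de is merged 2 times, so code length = 2.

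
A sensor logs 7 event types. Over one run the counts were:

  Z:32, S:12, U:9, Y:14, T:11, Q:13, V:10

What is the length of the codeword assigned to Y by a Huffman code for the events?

Huffman merges, smallest pair first:
merge U(9) and V(10): 19
merge T(11) and S(12): 23
merge Q(13) and Y(14): 27
merge 19 and 23: 42
merge 27 and Z(32): 59
merge 42 and 59: 101
The subtree containing Y is merged 3 times, so code length = 3.

3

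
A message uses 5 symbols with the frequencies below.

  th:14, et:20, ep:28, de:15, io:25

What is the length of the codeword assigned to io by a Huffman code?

2

Repeatedly merge the two smallest:
merge th(14) and de(15): 29
merge et(20) and io(25): 45
merge ep(28) and 29: 57
merge 45 and 57: 102
io sits 2 levels below the root, so its codeword is 2 bits.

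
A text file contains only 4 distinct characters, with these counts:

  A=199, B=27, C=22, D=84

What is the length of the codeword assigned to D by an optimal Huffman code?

Repeatedly merge the two smallest:
C(22) + B(27) → 49
49 + D(84) → 133
133 + A(199) → 332
The subtree containing D is merged 2 times, so code length = 2.

2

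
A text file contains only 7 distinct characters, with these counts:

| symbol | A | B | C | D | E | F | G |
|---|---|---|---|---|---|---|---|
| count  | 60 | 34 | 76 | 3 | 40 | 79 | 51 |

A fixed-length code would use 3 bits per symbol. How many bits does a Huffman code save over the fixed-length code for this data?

Fixed-length: 3 bits × 343 symbols = 1029 bits.
Huffman merges:
D(3) + B(34) → 37
37 + E(40) → 77
G(51) + A(60) → 111
C(76) + 77 → 153
F(79) + 111 → 190
153 + 190 → 343
Huffman total = 37 + 77 + 111 + 153 + 190 + 343 = 911 bits.
Saving = 1029 − 911 = 118 bits.

118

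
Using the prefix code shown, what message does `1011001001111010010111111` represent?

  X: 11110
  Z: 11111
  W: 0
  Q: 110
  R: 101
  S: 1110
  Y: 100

Read left to right; each codeword is recognised as soon as it completes (prefix code):
  101→R | 100→Y | 100→Y | 11110→X | 100→Y | 101→R | 11111→Z
Decoded message: RYYXYRZ

RYYXYRZ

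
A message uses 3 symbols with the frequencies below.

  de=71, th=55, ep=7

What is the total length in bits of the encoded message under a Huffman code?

Build the Huffman tree bottom-up:
combine ep(7), th(55) → 62
combine 62, de(71) → 133
Total encoded bits = sum of merged weights = 62 + 133 = 195.

195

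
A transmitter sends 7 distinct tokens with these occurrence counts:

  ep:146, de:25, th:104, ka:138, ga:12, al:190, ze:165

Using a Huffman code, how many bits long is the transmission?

2017

Build the Huffman tree bottom-up:
combine ga(12), de(25) → 37
combine 37, th(104) → 141
combine ka(138), 141 → 279
combine ep(146), ze(165) → 311
combine al(190), 279 → 469
combine 311, 469 → 780
The encoded length is the sum of every internal node's weight: 37 + 141 + 279 + 311 + 469 + 780 = 2017 bits.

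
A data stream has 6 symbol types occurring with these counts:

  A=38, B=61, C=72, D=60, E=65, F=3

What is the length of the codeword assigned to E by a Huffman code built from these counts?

Repeatedly merge the two smallest:
merge F(3) and A(38): 41
merge 41 and D(60): 101
merge B(61) and E(65): 126
merge C(72) and 101: 173
merge 126 and 173: 299
E's leaf is at depth 2, giving a 2-bit codeword.

2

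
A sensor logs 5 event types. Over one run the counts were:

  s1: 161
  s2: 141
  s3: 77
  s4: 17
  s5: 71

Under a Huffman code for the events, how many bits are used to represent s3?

Huffman merges, smallest pair first:
combine s4(17), s5(71) → 88
combine s3(77), 88 → 165
combine s2(141), s1(161) → 302
combine 165, 302 → 467
s3's leaf is at depth 2, giving a 2-bit codeword.

2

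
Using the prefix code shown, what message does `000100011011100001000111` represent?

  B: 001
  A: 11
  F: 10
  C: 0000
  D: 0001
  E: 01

DDFAFDDA

Read left to right; each codeword is recognised as soon as it completes (prefix code):
  0001→D | 0001→D | 10→F | 11→A | 10→F | 0001→D | 0001→D | 11→A
Decoded message: DDFAFDDA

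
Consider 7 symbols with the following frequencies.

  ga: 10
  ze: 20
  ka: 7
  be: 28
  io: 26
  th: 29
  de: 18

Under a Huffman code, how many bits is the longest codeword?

Merge the two lowest-weight nodes at each step:
ka(7) + ga(10) → 17
17 + de(18) → 35
ze(20) + io(26) → 46
be(28) + th(29) → 57
35 + 46 → 81
57 + 81 → 138
Maximum depth reached is 4.

4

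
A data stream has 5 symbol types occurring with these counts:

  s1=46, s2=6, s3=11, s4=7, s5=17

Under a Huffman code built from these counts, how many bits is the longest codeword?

4

Merge the two lowest-weight nodes at each step:
combine s2(6), s4(7) → 13
combine s3(11), 13 → 24
combine s5(17), 24 → 41
combine 41, s1(46) → 87
Maximum depth reached is 4.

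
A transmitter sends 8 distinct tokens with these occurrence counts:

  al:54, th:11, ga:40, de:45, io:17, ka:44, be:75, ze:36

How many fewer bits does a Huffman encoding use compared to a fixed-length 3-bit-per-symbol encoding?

Fixed-length: 3 bits × 322 symbols = 966 bits.
Huffman merges:
th(11) + io(17) → 28
28 + ze(36) → 64
ga(40) + ka(44) → 84
de(45) + al(54) → 99
64 + be(75) → 139
84 + 99 → 183
139 + 183 → 322
Huffman total = 28 + 64 + 84 + 99 + 139 + 183 + 322 = 919 bits.
Saving = 966 − 919 = 47 bits.

47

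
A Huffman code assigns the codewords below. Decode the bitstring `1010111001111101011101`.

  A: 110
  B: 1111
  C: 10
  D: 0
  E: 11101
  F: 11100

Read left to right; each codeword is recognised as soon as it completes (prefix code):
  10→C | 10→C | 11100→F | 1111→B | 10→C | 10→C | 11101→E
Decoded message: CCFBCCE

CCFBCCE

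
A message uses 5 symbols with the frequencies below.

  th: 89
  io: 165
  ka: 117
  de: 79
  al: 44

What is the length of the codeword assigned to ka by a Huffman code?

Huffman merges, smallest pair first:
al(44) + de(79) → 123
th(89) + ka(117) → 206
123 + io(165) → 288
206 + 288 → 494
ka's leaf is at depth 2, giving a 2-bit codeword.

2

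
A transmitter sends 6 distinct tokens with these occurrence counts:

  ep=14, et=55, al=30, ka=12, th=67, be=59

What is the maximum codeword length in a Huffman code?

4

Merge the two lowest-weight nodes at each step:
merge ka(12) and ep(14): 26
merge 26 and al(30): 56
merge et(55) and 56: 111
merge be(59) and th(67): 126
merge 111 and 126: 237
The rarest symbols sit at the bottom; the longest codeword is 4 bits.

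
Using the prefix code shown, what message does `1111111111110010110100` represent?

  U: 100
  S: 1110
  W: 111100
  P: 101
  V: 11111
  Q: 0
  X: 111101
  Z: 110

VVZQPPQQ

Read left to right; each codeword is recognised as soon as it completes (prefix code):
  11111→V | 11111→V | 110→Z | 0→Q | 101→P | 101→P | 0→Q | 0→Q
Decoded message: VVZQPPQQ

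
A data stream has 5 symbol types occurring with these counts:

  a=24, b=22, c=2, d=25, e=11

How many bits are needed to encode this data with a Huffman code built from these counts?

Merge the two smallest weights repeatedly:
combine c(2), e(11) → 13
combine 13, b(22) → 35
combine a(24), d(25) → 49
combine 35, 49 → 84
Each symbol's bit-cost is frequency × depth; summing gives 181 bits (equivalently 13 + 35 + 49 + 84).

181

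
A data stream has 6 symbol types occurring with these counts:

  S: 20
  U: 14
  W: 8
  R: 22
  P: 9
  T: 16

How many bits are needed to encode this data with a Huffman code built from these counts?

Greedily combine the two least-frequent nodes:
combine W(8), P(9) → 17
combine U(14), T(16) → 30
combine 17, S(20) → 37
combine R(22), 30 → 52
combine 37, 52 → 89
The encoded length is the sum of every internal node's weight: 17 + 30 + 37 + 52 + 89 = 225 bits.

225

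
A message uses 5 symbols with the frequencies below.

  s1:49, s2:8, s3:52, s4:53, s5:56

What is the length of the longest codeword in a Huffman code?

3

Merge the two lowest-weight nodes at each step:
combine s2(8), s1(49) → 57
combine s3(52), s4(53) → 105
combine s5(56), 57 → 113
combine 105, 113 → 218
The first pair merged (s2, s1) ends up deepest, at depth 3.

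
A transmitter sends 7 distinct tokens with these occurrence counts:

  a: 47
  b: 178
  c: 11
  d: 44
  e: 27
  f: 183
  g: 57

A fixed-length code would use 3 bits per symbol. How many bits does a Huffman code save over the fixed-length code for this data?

Fixed-length: 3 bits × 547 symbols = 1641 bits.
Huffman merges:
combine c(11), e(27) → 38
combine 38, d(44) → 82
combine a(47), g(57) → 104
combine 82, 104 → 186
combine b(178), f(183) → 361
combine 186, 361 → 547
Huffman total = 38 + 82 + 104 + 186 + 361 + 547 = 1318 bits.
Saving = 1641 − 1318 = 323 bits.

323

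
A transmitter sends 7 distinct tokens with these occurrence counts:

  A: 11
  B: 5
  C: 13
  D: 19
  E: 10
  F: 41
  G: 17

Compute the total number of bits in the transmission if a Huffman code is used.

303

Merge the two smallest weights repeatedly:
merge B(5) and E(10): 15
merge A(11) and C(13): 24
merge 15 and G(17): 32
merge D(19) and 24: 43
merge 32 and F(41): 73
merge 43 and 73: 116
The encoded length is the sum of every internal node's weight: 15 + 24 + 32 + 43 + 73 + 116 = 303 bits.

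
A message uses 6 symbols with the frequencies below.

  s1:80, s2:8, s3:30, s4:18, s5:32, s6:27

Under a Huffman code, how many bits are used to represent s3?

Huffman merges, smallest pair first:
s2(8) + s4(18) → 26
26 + s6(27) → 53
s3(30) + s5(32) → 62
53 + 62 → 115
s1(80) + 115 → 195
s3 sits 3 levels below the root, so its codeword is 3 bits.

3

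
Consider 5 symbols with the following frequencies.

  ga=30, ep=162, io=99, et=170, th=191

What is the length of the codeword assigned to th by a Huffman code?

Repeatedly merge the two smallest:
merge ga(30) and io(99): 129
merge 129 and ep(162): 291
merge et(170) and th(191): 361
merge 291 and 361: 652
The subtree containing th is merged 2 times, so code length = 2.

2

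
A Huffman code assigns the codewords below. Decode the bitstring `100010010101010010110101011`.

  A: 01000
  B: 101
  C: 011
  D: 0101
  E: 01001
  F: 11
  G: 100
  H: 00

GEDECDC

Read left to right; each codeword is recognised as soon as it completes (prefix code):
  100→G | 01001→E | 0101→D | 01001→E | 011→C | 0101→D | 011→C
Decoded message: GEDECDC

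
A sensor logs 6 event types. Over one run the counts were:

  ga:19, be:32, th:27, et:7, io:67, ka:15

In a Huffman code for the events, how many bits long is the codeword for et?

Build the tree from the bottom:
combine et(7), ka(15) → 22
combine ga(19), 22 → 41
combine th(27), be(32) → 59
combine 41, 59 → 100
combine io(67), 100 → 167
et sits 4 levels below the root, so its codeword is 4 bits.

4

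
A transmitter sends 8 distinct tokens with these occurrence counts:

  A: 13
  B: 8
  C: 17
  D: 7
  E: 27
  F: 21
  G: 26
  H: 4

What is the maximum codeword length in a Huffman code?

5

Merge the two lowest-weight nodes at each step:
merge H(4) and D(7): 11
merge B(8) and 11: 19
merge A(13) and C(17): 30
merge 19 and F(21): 40
merge G(26) and E(27): 53
merge 30 and 40: 70
merge 53 and 70: 123
The first pair merged (H, D) ends up deepest, at depth 5.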